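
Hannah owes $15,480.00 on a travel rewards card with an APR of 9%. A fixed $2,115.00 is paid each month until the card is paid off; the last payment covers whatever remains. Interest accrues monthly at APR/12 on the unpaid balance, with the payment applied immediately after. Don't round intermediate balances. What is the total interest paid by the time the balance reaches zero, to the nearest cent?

$502.68

Monthly rate r = 9%/12 = 0.75% = 0.0075.
Payoff takes n = ⌈−ln(1 − rB₀/P)/ln(1+r)⌉ = ⌈7.556⌉ = 8 payments; the last is $1,177.68.
Total paid = 7·$2,115.00 + $1,177.68 = $15,982.68.
Total interest = total paid − principal = $15,982.68 − $15,480.00 = $502.68.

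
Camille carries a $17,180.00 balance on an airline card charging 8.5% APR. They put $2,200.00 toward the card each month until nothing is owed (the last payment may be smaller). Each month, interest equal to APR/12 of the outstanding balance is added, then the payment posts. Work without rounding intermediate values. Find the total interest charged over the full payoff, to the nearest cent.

$556.40

Monthly rate r = 8.5%/12 = 0.708333% = 0.00708333.
Payoff takes n = ⌈−ln(1 − rB₀/P)/ln(1+r)⌉ = ⌈8.062⌉ = 9 payments; the last is $136.40.
Total paid = 8·$2,200.00 + $136.40 = $17,736.40.
Total interest = total paid − principal = $17,736.40 − $17,180.00 = $556.40.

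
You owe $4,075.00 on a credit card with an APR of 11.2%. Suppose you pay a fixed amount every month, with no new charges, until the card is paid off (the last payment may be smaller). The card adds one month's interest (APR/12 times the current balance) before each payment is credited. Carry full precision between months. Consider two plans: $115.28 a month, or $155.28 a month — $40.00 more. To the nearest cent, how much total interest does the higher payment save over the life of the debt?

$271.99

Monthly rate r = 11.2%/12 = 0.933333% = 0.00933333.
At $115.28/mo: n = ⌈−ln(1 − rB₀/P)/ln(1+r)⌉ = 44 payments (last $11.07); total interest = total paid − $4,075.00 = $893.11.
At $155.28/mo: 31 payments (last $37.72); total interest $621.12.
Interest saved = $893.11 − $621.12 = $271.99.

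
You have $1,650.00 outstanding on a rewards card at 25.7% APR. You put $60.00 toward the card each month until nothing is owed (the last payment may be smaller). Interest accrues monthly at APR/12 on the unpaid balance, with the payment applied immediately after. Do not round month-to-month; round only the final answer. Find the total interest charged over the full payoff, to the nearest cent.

$867.36

Monthly rate r = 25.7%/12 = 2.14167% = 0.0214167.
Payoff takes n = ⌈−ln(1 − rB₀/P)/ln(1+r)⌉ = ⌈41.956⌉ = 42 payments; the last is $57.36.
Total paid = 41·$60.00 + $57.36 = $2,517.36.
Total interest = total paid − principal = $2,517.36 − $1,650.00 = $867.36.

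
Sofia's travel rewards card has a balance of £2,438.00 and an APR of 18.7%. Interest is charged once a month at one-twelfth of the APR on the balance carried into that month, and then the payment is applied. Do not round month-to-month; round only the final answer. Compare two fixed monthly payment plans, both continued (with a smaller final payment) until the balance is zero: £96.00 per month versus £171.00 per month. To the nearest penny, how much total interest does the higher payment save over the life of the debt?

Monthly rate r = 18.7%/12 = 1.55833% = 0.0155833.
At £96.00/mo: n = ⌈−ln(1 − rB₀/P)/ln(1+r)⌉ = 33 payments (last £55.74); total interest = total paid − £2,438.00 = £689.74.
At £171.00/mo: 17 payments (last £42.77); total interest £340.77.
Interest saved = £689.74 − £340.77 = £348.97.

£348.97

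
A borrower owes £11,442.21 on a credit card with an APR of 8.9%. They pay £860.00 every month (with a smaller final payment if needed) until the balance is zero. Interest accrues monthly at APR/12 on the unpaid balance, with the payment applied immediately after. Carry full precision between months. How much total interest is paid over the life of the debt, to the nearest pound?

Monthly rate r = 8.9%/12 = 0.741667% = 0.00741667.
Payoff takes n = ⌈−ln(1 − rB₀/P)/ln(1+r)⌉ = ⌈14.060⌉ = 15 payments; the last is £51.68.
Total paid = 14·£860.00 + £51.68 = £12,091.68.
Total interest = total paid − principal = £12,091.68 − £11,442.21 = £649.47.

£649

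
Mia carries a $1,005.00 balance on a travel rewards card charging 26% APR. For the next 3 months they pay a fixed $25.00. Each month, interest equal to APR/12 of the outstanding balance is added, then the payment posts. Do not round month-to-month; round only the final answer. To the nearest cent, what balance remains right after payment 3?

Monthly rate r = 26%/12 = 2.16667% = 0.0216667.
Each month: B ← B·(1+r) − $25.00.
Month 1: interest $21.78; balance after payment $1,001.78.
Month 2: interest $21.71; balance after payment $998.48.
Month 3: interest $21.63; balance after payment $995.11.

$995.11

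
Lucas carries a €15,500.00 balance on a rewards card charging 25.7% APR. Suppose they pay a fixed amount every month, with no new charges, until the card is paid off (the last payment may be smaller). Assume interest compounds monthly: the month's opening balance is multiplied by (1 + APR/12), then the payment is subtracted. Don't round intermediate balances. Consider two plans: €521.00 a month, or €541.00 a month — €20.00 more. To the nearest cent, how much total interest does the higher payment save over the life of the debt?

€649.05

Monthly rate r = 25.7%/12 = 2.14167% = 0.0214167.
At €521.00/mo: n = ⌈−ln(1 − rB₀/P)/ln(1+r)⌉ = 48 payments (last €439.03); total interest = total paid − €15,500.00 = €9,426.03.
At €541.00/mo: 45 payments (last €472.98); total interest €8,776.98.
Interest saved = €9,426.03 − €8,776.98 = €649.05.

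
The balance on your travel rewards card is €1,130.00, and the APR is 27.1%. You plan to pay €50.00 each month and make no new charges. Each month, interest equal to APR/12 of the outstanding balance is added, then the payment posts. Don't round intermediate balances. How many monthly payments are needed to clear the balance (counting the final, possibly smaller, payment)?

Monthly rate r = 27.1%/12 = 2.25833% = 0.0225833.
Recurrence: B ← B·(1+r) − €50.00.
Month 1: interest €25.52; balance after payment €1,105.52.
Month 2: interest €24.97; balance after payment €1,080.49.
Closed form: n = −ln(1 − rB₀/P)/ln(1+r) = −ln(0.48962)/ln(1.02258) ≈ 31.978, so the balance reaches zero during payment 32.

32 months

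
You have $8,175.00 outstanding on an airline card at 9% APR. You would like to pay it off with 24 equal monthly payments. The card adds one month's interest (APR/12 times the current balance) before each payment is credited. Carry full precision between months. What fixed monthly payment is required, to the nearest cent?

Monthly rate r = 9%/12 = 0.75% = 0.0075.
Level-payment amortization: P = B₀·r / (1 − (1+r)^(−n)) = 8175.00·0.0075 / (1 − 1.0075^(−24)).
Denominator 1 − (1+r)^(−24) = 0.164168596.
P = 61.3125 / 0.164168596 ≈ 373.47.

$373.47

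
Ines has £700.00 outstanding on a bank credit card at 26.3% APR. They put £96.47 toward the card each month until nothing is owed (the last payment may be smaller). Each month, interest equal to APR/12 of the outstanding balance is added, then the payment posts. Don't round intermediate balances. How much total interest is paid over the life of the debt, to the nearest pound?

Monthly rate r = 26.3%/12 = 2.19167% = 0.0219167.
Payoff takes n = ⌈−ln(1 − rB₀/P)/ln(1+r)⌉ = ⌈7.989⌉ = 8 payments; the last is £95.41.
Total paid = 7·£96.47 + £95.41 = £770.70.
Total interest = total paid − principal = £770.70 − £700.00 = £70.70.

£71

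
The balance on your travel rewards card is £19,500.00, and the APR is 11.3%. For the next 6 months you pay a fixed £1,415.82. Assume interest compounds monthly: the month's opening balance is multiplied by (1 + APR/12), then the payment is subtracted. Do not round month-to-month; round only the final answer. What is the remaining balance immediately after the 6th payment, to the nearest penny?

Monthly rate r = 11.3%/12 = 0.941667% = 0.00941667.
Each month: B ← B·(1+r) − £1,415.82.
Month 1: interest £183.62; balance after payment £18,267.81.
Month 2: interest £172.02; balance after payment £17,024.01.
Month 3: interest £160.31; balance after payment £15,768.50.
Month 4: interest £148.49; balance after payment £14,501.16.
Month 5: interest £136.55; balance after payment £13,221.90.
Month 6: interest £124.51; balance after payment £11,930.58.

£11,930.58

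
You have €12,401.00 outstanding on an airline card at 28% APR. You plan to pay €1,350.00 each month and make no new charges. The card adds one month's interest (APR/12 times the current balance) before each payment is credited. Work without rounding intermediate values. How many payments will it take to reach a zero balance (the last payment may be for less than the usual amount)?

Monthly rate r = 28%/12 = 2.33333% = 0.0233333.
Recurrence: B ← B·(1+r) − €1,350.00.
Month 1: interest €289.36; balance after payment €11,340.36.
Month 2: interest €264.61; balance after payment €10,254.96.
Closed form: n = −ln(1 − rB₀/P)/ln(1+r) = −ln(0.78566)/ln(1.02333) ≈ 10.459, so the balance reaches zero during payment 11.

11 payments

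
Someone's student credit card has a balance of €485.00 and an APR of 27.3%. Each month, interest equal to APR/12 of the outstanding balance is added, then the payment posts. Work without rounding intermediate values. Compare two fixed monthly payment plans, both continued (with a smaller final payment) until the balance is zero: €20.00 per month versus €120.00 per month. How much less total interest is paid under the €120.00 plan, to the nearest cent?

€198.52

Monthly rate r = 27.3%/12 = 2.275% = 0.02275.
At €20.00/mo: n = ⌈−ln(1 − rB₀/P)/ln(1+r)⌉ = 36 payments (last €13.33); total interest = total paid − €485.00 = €228.33.
At €120.00/mo: 5 payments (last €34.81); total interest €29.81.
Interest saved = €228.33 − €29.81 = €198.52.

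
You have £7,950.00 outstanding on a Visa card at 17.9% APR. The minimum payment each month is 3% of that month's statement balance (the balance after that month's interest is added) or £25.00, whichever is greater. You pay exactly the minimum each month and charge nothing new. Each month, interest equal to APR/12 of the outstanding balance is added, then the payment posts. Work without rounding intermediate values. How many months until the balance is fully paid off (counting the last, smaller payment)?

191 months

Monthly rate r = 17.9%/12 = 1.49167% = 0.0149167.
While 3% of the post-interest balance exceeds £25.00, each month B ← (B·(1+r))·(1 − 0.03), i.e. B shrinks by the factor (1+r)·0.97 = 0.98447.
This holds for months 1–146. Entering month 147 the balance is £808.87; 3% of the post-interest balance is now below £25.00, so the flat £25.00 minimum applies from here.
From month 147 a fixed £25.00 at rate r clears £808.87 in 45 more payments. Total: 146 + 45 = 191 months.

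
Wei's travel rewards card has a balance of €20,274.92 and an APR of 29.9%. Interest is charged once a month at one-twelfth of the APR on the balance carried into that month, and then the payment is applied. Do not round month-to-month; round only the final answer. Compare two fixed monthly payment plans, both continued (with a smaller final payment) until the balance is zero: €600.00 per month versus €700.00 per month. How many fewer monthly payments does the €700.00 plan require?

Monthly rate r = 29.9%/12 = 2.49167% = 0.0249167.
At €600.00/mo: n = ⌈−ln(1 − rB₀/P)/ln(1+r)⌉ = 75 payments (last €579.22); total interest = total paid − €20,274.92 = €24,704.30.
At €700.00/mo: 52 payments (last €678.47); total interest €16,103.55.
Payments saved = 75 − 52 = 23.

23 fewer payments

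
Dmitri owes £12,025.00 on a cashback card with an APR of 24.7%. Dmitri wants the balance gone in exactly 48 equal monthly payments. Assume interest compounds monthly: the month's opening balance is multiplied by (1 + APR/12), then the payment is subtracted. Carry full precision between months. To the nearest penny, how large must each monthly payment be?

Monthly rate r = 24.7%/12 = 2.05833% = 0.0205833.
Level-payment amortization: P = B₀·r / (1 − (1+r)^(−n)) = 12025.00·0.0205833 / (1 − 1.02058^(−48)).
Denominator 1 − (1+r)^(−48) = 0.623925961.
P = 247.515 / 0.623925961 ≈ 396.71.

£396.71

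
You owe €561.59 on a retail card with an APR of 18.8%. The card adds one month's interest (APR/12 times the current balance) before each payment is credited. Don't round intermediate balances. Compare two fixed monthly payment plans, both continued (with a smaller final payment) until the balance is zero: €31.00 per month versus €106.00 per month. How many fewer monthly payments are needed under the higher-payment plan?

16 fewer payments

Monthly rate r = 18.8%/12 = 1.56667% = 0.0156667.
At €31.00/mo: n = ⌈−ln(1 − rB₀/P)/ln(1+r)⌉ = 22 payments (last €14.75); total interest = total paid − €561.59 = €104.16.
At €106.00/mo: 6 payments (last €61.05); total interest €29.46.
Payments saved = 22 − 6 = 16.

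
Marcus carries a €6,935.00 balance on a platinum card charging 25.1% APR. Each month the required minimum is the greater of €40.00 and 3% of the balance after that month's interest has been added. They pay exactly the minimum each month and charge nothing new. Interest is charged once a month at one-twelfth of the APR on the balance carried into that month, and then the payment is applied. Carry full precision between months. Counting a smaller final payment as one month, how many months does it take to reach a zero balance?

227 months

Monthly rate r = 25.1%/12 = 2.09167% = 0.0209167.
While 3% of the post-interest balance exceeds €40.00, each month B ← (B·(1+r))·(1 − 0.03), i.e. B shrinks by the factor (1+r)·0.97 = 0.99029.
This holds for months 1–172. Entering month 173 the balance is €1,294.54; 3% of the post-interest balance is now below €40.00, so the flat €40.00 minimum applies from here.
From month 173 a fixed €40.00 at rate r clears €1,294.54 in 55 more payments. Total: 172 + 55 = 227 months.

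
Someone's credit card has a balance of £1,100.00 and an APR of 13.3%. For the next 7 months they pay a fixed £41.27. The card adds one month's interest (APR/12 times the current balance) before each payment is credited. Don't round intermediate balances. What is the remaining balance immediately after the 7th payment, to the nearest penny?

£889.56

Monthly rate r = 13.3%/12 = 1.10833% = 0.0110833.
Each month: B ← B·(1+r) − £41.27.
Month 1: interest £12.19; balance after payment £1,070.92.
Month 2: interest £11.87; balance after payment £1,041.52.
Month 3: interest £11.54; balance after payment £1,011.79.
Month 4: interest £11.21; balance after payment £981.74.
Month 5: interest £10.88; balance after payment £951.35.
Month 6: interest £10.54; balance after payment £920.62.
Month 7: interest £10.20; balance after payment £889.56.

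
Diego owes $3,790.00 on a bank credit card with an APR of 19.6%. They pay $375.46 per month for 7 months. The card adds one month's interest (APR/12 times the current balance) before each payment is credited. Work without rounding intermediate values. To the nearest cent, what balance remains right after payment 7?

$1,484.58

Monthly rate r = 19.6%/12 = 1.63333% = 0.0163333.
Each month: B ← B·(1+r) − $375.46.
Month 1: interest $61.90; balance after payment $3,476.44.
Month 2: interest $56.78; balance after payment $3,157.77.
Month 3: interest $51.58; balance after payment $2,833.88.
Month 4: interest $46.29; balance after payment $2,504.71.
Month 5: interest $40.91; balance after payment $2,170.16.
Month 6: interest $35.45; balance after payment $1,830.14.
Month 7: interest $29.89; balance after payment $1,484.58.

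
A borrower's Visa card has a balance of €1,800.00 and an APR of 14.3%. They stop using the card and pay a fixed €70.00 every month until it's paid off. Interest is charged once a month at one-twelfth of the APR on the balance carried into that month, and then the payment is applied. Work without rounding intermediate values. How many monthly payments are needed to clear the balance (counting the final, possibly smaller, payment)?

Monthly rate r = 14.3%/12 = 1.19167% = 0.0119167.
Recurrence: B ← B·(1+r) − €70.00.
Month 1: interest €21.45; balance after payment €1,751.45.
Month 2: interest €20.87; balance after payment €1,702.32.
Closed form: n = −ln(1 − rB₀/P)/ln(1+r) = −ln(0.69357)/ln(1.01192) ≈ 30.888, so the balance reaches zero during payment 31.

31 payments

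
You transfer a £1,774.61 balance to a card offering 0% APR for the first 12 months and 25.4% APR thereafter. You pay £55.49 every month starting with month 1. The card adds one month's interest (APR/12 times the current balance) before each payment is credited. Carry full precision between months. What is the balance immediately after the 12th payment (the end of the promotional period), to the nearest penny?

Promo months 1–12 at r₀ = 0%/12 = 0; months 13+ at r₁ = 25.4%/12 = 0.0211667.
After month 12 (no interest yet): B = £1,774.61 − 12·£55.49 = £1,108.73.

£1,108.73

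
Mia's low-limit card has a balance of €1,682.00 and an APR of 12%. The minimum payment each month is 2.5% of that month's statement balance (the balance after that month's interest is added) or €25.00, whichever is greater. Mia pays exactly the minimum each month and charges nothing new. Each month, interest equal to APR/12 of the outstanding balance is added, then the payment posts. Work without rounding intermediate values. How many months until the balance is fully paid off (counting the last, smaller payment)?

Monthly rate r = 12%/12 = 1% = 0.01.
While 2.5% of the post-interest balance exceeds €25.00, each month B ← (B·(1+r))·(1 − 0.025), i.e. B shrinks by the factor (1+r)·0.975 = 0.98475.
This holds for months 1–35. Entering month 36 the balance is €982.28; 2.5% of the post-interest balance is now below €25.00, so the flat €25.00 minimum applies from here.
From month 36 a fixed €25.00 at rate r clears €982.28 in 51 more payments. Total: 35 + 51 = 86 months.

86 months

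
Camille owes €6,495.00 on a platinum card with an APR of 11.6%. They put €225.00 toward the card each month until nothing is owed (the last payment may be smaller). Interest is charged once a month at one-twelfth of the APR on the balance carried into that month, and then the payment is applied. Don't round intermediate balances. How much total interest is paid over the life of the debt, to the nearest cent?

Monthly rate r = 11.6%/12 = 0.966667% = 0.00966667.
Payoff takes n = ⌈−ln(1 − rB₀/P)/ln(1+r)⌉ = ⌈34.009⌉ = 35 payments; the last is €2.10.
Total paid = 34·€225.00 + €2.10 = €7,652.10.
Total interest = total paid − principal = €7,652.10 − €6,495.00 = €1,157.10.

€1,157.10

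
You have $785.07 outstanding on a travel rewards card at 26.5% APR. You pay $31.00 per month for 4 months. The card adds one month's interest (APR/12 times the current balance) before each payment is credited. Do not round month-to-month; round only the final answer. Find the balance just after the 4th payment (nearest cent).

$728.58

Monthly rate r = 26.5%/12 = 2.20833% = 0.0220833.
Each month: B ← B·(1+r) − $31.00.
Month 1: interest $17.34; balance after payment $771.41.
Month 2: interest $17.04; balance after payment $757.44.
Month 3: interest $16.73; balance after payment $743.17.
Month 4: interest $16.41; balance after payment $728.58.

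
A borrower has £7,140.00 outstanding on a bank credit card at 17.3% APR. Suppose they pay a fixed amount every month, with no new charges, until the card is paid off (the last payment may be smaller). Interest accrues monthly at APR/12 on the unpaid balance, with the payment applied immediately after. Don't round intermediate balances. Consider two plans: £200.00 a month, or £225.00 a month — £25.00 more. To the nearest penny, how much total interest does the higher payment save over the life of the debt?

£488.33

Monthly rate r = 17.3%/12 = 1.44167% = 0.0144167.
At £200.00/mo: n = ⌈−ln(1 − rB₀/P)/ln(1+r)⌉ = 51 payments (last £101.66); total interest = total paid − £7,140.00 = £2,961.66.
At £225.00/mo: 43 payments (last £163.33); total interest £2,473.33.
Interest saved = £2,961.66 − £2,473.33 = £488.33.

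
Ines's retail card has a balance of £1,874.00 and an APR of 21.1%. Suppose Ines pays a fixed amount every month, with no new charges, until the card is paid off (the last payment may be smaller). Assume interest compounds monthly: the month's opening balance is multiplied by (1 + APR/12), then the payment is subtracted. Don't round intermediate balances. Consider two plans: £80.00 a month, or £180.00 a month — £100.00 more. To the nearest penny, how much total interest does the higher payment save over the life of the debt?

Monthly rate r = 21.1%/12 = 1.75833% = 0.0175833.
At £80.00/mo: n = ⌈−ln(1 − rB₀/P)/ln(1+r)⌉ = 31 payments (last £36.54); total interest = total paid − £1,874.00 = £562.54.
At £180.00/mo: 12 payments (last £108.35); total interest £214.35.
Interest saved = £562.54 − £214.35 = £348.19.

£348.19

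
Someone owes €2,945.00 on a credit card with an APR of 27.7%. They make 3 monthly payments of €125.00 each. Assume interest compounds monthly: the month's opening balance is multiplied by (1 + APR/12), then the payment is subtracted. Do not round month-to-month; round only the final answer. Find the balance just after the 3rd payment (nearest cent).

Monthly rate r = 27.7%/12 = 2.30833% = 0.0230833.
Each month: B ← B·(1+r) − €125.00.
Month 1: interest €67.98; balance after payment €2,887.98.
Month 2: interest €66.66; balance after payment €2,829.64.
Month 3: interest €65.32; balance after payment €2,769.96.

€2,769.96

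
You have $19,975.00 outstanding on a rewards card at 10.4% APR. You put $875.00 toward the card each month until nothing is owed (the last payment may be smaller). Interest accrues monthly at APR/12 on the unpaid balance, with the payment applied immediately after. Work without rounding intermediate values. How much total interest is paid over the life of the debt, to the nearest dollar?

$2,380

Monthly rate r = 10.4%/12 = 0.866667% = 0.00866667.
Payoff takes n = ⌈−ln(1 − rB₀/P)/ln(1+r)⌉ = ⌈25.547⌉ = 26 payments; the last is $479.89.
Total paid = 25·$875.00 + $479.89 = $22,354.89.
Total interest = total paid − principal = $22,354.89 − $19,975.00 = $2,379.89.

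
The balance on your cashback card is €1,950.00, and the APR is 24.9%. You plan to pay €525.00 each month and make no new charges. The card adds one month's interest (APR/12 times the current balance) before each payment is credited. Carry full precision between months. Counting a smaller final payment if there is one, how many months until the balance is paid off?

4 months

Monthly rate r = 24.9%/12 = 2.075% = 0.02075.
Recurrence: B ← B·(1+r) − €525.00.
Month 1: interest €40.46; balance after payment €1,465.46.
Month 2: interest €30.41; balance after payment €970.87.
Month 3: interest €20.15; balance after payment €466.02.
Month 4: interest €9.67; balance after payment €0.00.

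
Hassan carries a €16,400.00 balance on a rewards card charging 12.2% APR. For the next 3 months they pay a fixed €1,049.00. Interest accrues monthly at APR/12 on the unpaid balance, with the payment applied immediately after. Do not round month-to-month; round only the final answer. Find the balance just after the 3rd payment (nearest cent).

€13,726.20

Monthly rate r = 12.2%/12 = 1.01667% = 0.0101667.
Each month: B ← B·(1+r) − €1,049.00.
Month 1: interest €166.73; balance after payment €15,517.73.
Month 2: interest €157.76; balance after payment €14,626.50.
Month 3: interest €148.70; balance after payment €13,726.20.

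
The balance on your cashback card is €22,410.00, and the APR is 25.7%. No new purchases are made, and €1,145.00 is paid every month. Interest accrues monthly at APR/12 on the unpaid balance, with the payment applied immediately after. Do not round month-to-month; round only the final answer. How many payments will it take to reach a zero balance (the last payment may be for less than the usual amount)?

26 months

Monthly rate r = 25.7%/12 = 2.14167% = 0.0214167.
Recurrence: B ← B·(1+r) − €1,145.00.
Month 1: interest €479.95; balance after payment €21,744.95.
Month 2: interest €465.70; balance after payment €21,065.65.
Closed form: n = −ln(1 − rB₀/P)/ln(1+r) = −ln(0.58083)/ln(1.02142) ≈ 25.638, so the balance reaches zero during payment 26.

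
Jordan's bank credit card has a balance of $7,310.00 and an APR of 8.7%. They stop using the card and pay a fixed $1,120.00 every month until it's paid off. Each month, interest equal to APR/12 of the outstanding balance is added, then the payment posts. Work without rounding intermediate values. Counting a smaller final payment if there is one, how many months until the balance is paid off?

Monthly rate r = 8.7%/12 = 0.725% = 0.00725.
Recurrence: B ← B·(1+r) − $1,120.00.
Month 1: interest $53.00; balance after payment $6,243.00.
Month 2: interest $45.26; balance after payment $5,168.26.
Closed form: n = −ln(1 − rB₀/P)/ln(1+r) = −ln(0.95268)/ln(1.00725) ≈ 6.710, so the balance reaches zero during payment 7.

7 payments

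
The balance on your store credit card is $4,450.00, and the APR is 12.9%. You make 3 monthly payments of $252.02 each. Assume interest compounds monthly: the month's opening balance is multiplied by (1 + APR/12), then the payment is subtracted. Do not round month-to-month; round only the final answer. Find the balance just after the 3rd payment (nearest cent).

$3,830.84

Monthly rate r = 12.9%/12 = 1.075% = 0.01075.
Each month: B ← B·(1+r) − $252.02.
Month 1: interest $47.84; balance after payment $4,245.82.
Month 2: interest $45.64; balance after payment $4,039.44.
Month 3: interest $43.42; balance after payment $3,830.84.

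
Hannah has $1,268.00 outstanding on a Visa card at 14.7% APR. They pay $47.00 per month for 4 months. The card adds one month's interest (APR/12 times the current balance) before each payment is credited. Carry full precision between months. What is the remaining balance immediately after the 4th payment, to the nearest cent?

Monthly rate r = 14.7%/12 = 1.225% = 0.01225.
Each month: B ← B·(1+r) − $47.00.
Month 1: interest $15.53; balance after payment $1,236.53.
Month 2: interest $15.15; balance after payment $1,204.68.
Month 3: interest $14.76; balance after payment $1,172.44.
Month 4: interest $14.36; balance after payment $1,139.80.

$1,139.80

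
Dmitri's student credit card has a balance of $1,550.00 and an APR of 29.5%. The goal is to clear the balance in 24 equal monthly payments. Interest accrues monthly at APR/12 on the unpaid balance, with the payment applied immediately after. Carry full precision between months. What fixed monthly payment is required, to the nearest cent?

Monthly rate r = 29.5%/12 = 2.45833% = 0.0245833.
Level-payment amortization: P = B₀·r / (1 − (1+r)^(−n)) = 1550.00·0.0245833 / (1 − 1.02458^(−24)).
Denominator 1 − (1+r)^(−24) = 0.441703235.
P = 38.1042 / 0.441703235 ≈ 86.27.

$86.27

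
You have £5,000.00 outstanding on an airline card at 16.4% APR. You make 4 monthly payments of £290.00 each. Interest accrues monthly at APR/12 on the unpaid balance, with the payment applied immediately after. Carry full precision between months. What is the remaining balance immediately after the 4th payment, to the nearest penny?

£4,094.99

Monthly rate r = 16.4%/12 = 1.36667% = 0.0136667.
Each month: B ← B·(1+r) − £290.00.
Month 1: interest £68.33; balance after payment £4,778.33.
Month 2: interest £65.30; balance after payment £4,553.64.
Month 3: interest £62.23; balance after payment £4,325.87.
Month 4: interest £59.12; balance after payment £4,094.99.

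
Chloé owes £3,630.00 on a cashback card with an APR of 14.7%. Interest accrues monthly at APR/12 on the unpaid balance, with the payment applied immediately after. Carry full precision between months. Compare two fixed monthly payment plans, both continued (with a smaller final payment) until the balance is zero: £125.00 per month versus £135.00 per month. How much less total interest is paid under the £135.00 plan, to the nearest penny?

Monthly rate r = 14.7%/12 = 1.225% = 0.01225.
At £125.00/mo: n = ⌈−ln(1 − rB₀/P)/ln(1+r)⌉ = 37 payments (last £13.75); total interest = total paid − £3,630.00 = £883.75.
At £135.00/mo: 33 payments (last £110.42); total interest £800.42.
Interest saved = £883.75 − £800.42 = £83.33.

£83.33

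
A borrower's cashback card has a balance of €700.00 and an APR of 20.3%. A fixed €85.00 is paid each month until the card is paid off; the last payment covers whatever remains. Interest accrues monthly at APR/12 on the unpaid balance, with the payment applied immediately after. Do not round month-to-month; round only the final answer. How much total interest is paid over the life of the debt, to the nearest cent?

€60.22

Monthly rate r = 20.3%/12 = 1.69167% = 0.0169167.
Payoff takes n = ⌈−ln(1 − rB₀/P)/ln(1+r)⌉ = ⌈8.943⌉ = 9 payments; the last is €80.22.
Total paid = 8·€85.00 + €80.22 = €760.22.
Total interest = total paid − principal = €760.22 − €700.00 = €60.22.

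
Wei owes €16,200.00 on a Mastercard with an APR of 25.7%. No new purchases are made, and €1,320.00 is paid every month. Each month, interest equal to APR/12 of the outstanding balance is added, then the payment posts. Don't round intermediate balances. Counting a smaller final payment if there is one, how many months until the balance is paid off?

15 months

Monthly rate r = 25.7%/12 = 2.14167% = 0.0214167.
Recurrence: B ← B·(1+r) − €1,320.00.
Month 1: interest €346.95; balance after payment €15,226.95.
Month 2: interest €326.11; balance after payment €14,233.06.
Closed form: n = −ln(1 − rB₀/P)/ln(1+r) = −ln(0.73716)/ln(1.02142) ≈ 14.391, so the balance reaches zero during payment 15.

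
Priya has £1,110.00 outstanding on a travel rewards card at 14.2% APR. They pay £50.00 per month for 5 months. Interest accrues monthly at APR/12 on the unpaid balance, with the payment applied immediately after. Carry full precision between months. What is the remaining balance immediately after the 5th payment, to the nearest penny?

£921.26

Monthly rate r = 14.2%/12 = 1.18333% = 0.0118333.
Each month: B ← B·(1+r) − £50.00.
Month 1: interest £13.13; balance after payment £1,073.13.
Month 2: interest £12.70; balance after payment £1,035.83.
Month 3: interest £12.26; balance after payment £998.09.
Month 4: interest £11.81; balance after payment £959.90.
Month 5: interest £11.36; balance after payment £921.26.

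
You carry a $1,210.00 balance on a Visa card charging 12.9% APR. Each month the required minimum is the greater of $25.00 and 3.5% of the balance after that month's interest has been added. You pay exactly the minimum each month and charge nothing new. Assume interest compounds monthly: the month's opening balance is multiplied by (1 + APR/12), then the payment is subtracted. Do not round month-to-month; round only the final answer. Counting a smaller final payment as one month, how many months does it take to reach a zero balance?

56 months

Monthly rate r = 12.9%/12 = 1.075% = 0.01075.
While 3.5% of the post-interest balance exceeds $25.00, each month B ← (B·(1+r))·(1 − 0.035), i.e. B shrinks by the factor (1+r)·0.965 = 0.97537.
This holds for months 1–22. Entering month 23 the balance is $699.12; 3.5% of the post-interest balance is now below $25.00, so the flat $25.00 minimum applies from here.
From month 23 a fixed $25.00 at rate r clears $699.12 in 34 more payments. Total: 22 + 34 = 56 months.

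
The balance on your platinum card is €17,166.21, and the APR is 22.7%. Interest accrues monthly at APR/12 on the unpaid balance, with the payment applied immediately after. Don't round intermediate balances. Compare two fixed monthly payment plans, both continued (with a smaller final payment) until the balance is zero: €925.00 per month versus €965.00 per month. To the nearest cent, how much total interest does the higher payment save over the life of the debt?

€218.68

Monthly rate r = 22.7%/12 = 1.89167% = 0.0189167.
At €925.00/mo: n = ⌈−ln(1 − rB₀/P)/ln(1+r)⌉ = 24 payments (last €69.24); total interest = total paid − €17,166.21 = €4,178.03.
At €965.00/mo: 22 payments (last €860.56); total interest €3,959.35.
Interest saved = €4,178.03 − €3,959.35 = €218.68.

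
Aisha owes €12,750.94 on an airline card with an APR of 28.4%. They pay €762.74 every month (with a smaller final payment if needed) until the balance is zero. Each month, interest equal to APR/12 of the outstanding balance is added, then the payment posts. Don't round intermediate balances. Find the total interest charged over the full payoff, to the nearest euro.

€3,672

Monthly rate r = 28.4%/12 = 2.36667% = 0.0236667.
Payoff takes n = ⌈−ln(1 − rB₀/P)/ln(1+r)⌉ = ⌈21.529⌉ = 22 payments; the last is €405.88.
Total paid = 21·€762.74 + €405.88 = €16,423.42.
Total interest = total paid − principal = €16,423.42 − €12,750.94 = €3,672.48.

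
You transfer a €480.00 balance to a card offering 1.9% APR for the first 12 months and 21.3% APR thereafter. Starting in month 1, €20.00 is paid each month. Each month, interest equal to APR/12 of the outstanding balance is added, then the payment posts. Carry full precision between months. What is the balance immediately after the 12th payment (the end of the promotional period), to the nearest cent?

Promo months 1–12 at r₀ = 1.9%/12 = 0.00158333; months 13+ at r₁ = 21.3%/12 = 0.01775.
After month 12: iterate B ← B·(1+r₀) − €20.00 for 12 months → €247.10.

€247.10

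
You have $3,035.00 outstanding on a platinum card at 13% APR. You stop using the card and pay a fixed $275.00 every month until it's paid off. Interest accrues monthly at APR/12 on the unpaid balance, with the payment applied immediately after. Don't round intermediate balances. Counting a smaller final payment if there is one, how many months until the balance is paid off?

12 payments

Monthly rate r = 13%/12 = 1.08333% = 0.0108333.
Recurrence: B ← B·(1+r) − $275.00.
Month 1: interest $32.88; balance after payment $2,792.88.
Month 2: interest $30.26; balance after payment $2,548.14.
Closed form: n = −ln(1 − rB₀/P)/ln(1+r) = −ln(0.88044)/ln(1.01083) ≈ 11.817, so the balance reaches zero during payment 12.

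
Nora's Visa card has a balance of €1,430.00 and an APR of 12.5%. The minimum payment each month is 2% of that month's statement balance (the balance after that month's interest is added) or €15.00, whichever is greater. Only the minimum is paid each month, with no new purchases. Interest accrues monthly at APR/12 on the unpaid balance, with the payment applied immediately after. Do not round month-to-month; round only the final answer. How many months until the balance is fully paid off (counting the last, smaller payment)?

137 months

Monthly rate r = 12.5%/12 = 1.04167% = 0.0104167.
While 2% of the post-interest balance exceeds €15.00, each month B ← (B·(1+r))·(1 − 0.02), i.e. B shrinks by the factor (1+r)·0.98 = 0.99021.
This holds for months 1–67. Entering month 68 the balance is €739.63; 2% of the post-interest balance is now below €15.00, so the flat €15.00 minimum applies from here.
From month 68 a fixed €15.00 at rate r clears €739.63 in 70 more payments. Total: 67 + 70 = 137 months.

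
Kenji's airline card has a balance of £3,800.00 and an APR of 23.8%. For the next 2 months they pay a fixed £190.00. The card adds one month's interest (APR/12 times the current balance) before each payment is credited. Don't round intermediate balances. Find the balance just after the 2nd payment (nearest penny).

Monthly rate r = 23.8%/12 = 1.98333% = 0.0198333.
Each month: B ← B·(1+r) − £190.00.
Month 1: interest £75.37; balance after payment £3,685.37.
Month 2: interest £73.09; balance after payment £3,568.46.

£3,568.46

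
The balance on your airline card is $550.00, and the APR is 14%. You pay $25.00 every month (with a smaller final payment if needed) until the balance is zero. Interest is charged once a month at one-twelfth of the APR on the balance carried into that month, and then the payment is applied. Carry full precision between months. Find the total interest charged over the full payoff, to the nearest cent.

Monthly rate r = 14%/12 = 1.16667% = 0.0116667.
Payoff takes n = ⌈−ln(1 − rB₀/P)/ln(1+r)⌉ = ⌈25.572⌉ = 26 payments; the last is $14.33.
Total paid = 25·$25.00 + $14.33 = $639.33.
Total interest = total paid − principal = $639.33 − $550.00 = $89.33.

$89.33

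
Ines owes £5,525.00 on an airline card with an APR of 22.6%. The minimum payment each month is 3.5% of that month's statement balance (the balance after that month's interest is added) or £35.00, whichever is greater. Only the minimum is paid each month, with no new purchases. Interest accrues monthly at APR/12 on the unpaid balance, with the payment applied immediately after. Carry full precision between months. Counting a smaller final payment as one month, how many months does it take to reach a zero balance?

Monthly rate r = 22.6%/12 = 1.88333% = 0.0188333.
While 3.5% of the post-interest balance exceeds £35.00, each month B ← (B·(1+r))·(1 − 0.035), i.e. B shrinks by the factor (1+r)·0.965 = 0.98317.
This holds for months 1–102. Entering month 103 the balance is £978.68; 3.5% of the post-interest balance is now below £35.00, so the flat £35.00 minimum applies from here.
From month 103 a fixed £35.00 at rate r clears £978.68 in 41 more payments. Total: 102 + 41 = 143 months.

143 months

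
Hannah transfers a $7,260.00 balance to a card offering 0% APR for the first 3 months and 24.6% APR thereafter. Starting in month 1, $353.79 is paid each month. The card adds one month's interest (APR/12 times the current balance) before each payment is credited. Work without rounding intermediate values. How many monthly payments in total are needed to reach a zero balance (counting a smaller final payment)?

Promo months 1–3 at r₀ = 0%/12 = 0; months 4+ at r₁ = 24.6%/12 = 0.0205.
After month 3 (no interest yet): B = $7,260.00 − 3·$353.79 = $6,198.63.
Then at r₁ with $353.79/mo: n₂ = −ln(1 − r₁·B/P)/ln(1+r₁) ≈ 21.93 → 22 more payments.

25 payments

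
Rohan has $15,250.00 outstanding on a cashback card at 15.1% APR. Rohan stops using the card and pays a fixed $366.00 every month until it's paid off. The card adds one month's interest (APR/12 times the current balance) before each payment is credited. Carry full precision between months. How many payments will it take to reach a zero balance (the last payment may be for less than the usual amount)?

60 months

Monthly rate r = 15.1%/12 = 1.25833% = 0.0125833.
Recurrence: B ← B·(1+r) − $366.00.
Month 1: interest $191.90; balance after payment $15,075.90.
Month 2: interest $189.71; balance after payment $14,899.60.
Closed form: n = −ln(1 − rB₀/P)/ln(1+r) = −ln(0.47569)/ln(1.01258) ≈ 59.415, so the balance reaches zero during payment 60.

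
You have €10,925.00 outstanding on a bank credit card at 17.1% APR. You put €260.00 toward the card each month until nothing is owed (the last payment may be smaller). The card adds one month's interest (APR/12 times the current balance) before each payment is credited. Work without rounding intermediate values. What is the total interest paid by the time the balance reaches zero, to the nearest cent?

€5,856.35

Monthly rate r = 17.1%/12 = 1.425% = 0.01425.
Payoff takes n = ⌈−ln(1 − rB₀/P)/ln(1+r)⌉ = ⌈64.542⌉ = 65 payments; the last is €141.35.
Total paid = 64·€260.00 + €141.35 = €16,781.35.
Total interest = total paid − principal = €16,781.35 − €10,925.00 = €5,856.35.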